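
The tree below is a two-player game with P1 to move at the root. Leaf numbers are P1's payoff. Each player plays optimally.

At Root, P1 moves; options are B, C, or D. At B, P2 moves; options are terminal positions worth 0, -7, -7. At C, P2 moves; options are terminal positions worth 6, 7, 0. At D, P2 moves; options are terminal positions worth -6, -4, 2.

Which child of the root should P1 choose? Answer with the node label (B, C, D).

B (P2): min(0, -7, -7) = -7
C (P2): min(6, 7, 0) = 0
D (P2): min(-6, -4, 2) = -6
Root (P1): max(-7, 0, -6) = 0
P1 picks the child with the highest value: C (value 0).

C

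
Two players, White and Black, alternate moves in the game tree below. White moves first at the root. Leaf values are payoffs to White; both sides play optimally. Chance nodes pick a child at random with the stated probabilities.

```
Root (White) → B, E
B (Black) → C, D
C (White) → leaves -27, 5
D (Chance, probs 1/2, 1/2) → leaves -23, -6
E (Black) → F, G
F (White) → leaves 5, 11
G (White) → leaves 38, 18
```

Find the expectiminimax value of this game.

C (White): max(-27, 5) = 5
D (Chance): 1/2·-23 + 1/2·-6 = -14.5
B (Black): min(5, -14.5) = -14.5
F (White): max(5, 11) = 11
G (White): max(38, 18) = 38
E (Black): min(11, 38) = 11
Root (White): max(-14.5, 11) = 11

11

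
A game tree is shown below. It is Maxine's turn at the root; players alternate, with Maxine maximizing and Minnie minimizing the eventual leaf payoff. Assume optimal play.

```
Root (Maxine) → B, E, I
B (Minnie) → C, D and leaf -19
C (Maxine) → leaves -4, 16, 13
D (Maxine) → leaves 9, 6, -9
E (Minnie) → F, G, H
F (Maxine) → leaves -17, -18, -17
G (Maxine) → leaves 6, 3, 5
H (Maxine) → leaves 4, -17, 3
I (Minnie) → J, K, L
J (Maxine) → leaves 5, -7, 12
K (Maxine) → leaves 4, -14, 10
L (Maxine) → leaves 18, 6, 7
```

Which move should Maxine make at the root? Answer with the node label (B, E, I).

C (Maxine): max(-4, 16, 13) = 16
D (Maxine): max(9, 6, -9) = 9
B (Minnie): min(16, 9, -19) = -19
F (Maxine): max(-17, -18, -17) = -17
G (Maxine): max(6, 3, 5) = 6
H (Maxine): max(4, -17, 3) = 4
E (Minnie): min(-17, 6, 4) = -17
J (Maxine): max(5, -7, 12) = 12
K (Maxine): max(4, -14, 10) = 10
L (Maxine): max(18, 6, 7) = 18
I (Minnie): min(12, 10, 18) = 10
Root (Maxine): max(-19, -17, 10) = 10
Maxine picks the child with the highest value: I (value 10).

I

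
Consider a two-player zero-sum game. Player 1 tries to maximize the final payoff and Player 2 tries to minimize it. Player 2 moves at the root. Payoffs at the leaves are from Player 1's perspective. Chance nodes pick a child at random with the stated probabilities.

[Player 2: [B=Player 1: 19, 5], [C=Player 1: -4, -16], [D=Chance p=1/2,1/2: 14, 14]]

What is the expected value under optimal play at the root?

B (Player 1): max(19, 5) = 19
C (Player 1): max(-4, -16) = -4
D (Chance): 1/2·14 + 1/2·14 = 14
Root (Player 2): min(19, -4, 14) = -4

-4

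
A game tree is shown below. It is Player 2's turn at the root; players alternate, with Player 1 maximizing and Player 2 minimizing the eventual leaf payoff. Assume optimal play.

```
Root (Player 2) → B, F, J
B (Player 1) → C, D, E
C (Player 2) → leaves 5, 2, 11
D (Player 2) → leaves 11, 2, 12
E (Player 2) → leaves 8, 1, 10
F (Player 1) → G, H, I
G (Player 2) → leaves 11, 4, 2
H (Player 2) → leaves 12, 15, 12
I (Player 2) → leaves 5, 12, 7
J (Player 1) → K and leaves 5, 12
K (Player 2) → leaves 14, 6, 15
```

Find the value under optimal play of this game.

C (Player 2): min(5, 2, 11) = 2
D (Player 2): min(11, 2, 12) = 2
E (Player 2): min(8, 1, 10) = 1
B (Player 1): max(2, 2, 1) = 2
G (Player 2): min(11, 4, 2) = 2
H (Player 2): min(12, 15, 12) = 12
I (Player 2): min(5, 12, 7) = 5
F (Player 1): max(2, 12, 5) = 12
K (Player 2): min(14, 6, 15) = 6
J (Player 1): max(6, 5, 12) = 12
Root (Player 2): min(2, 12, 12) = 2

2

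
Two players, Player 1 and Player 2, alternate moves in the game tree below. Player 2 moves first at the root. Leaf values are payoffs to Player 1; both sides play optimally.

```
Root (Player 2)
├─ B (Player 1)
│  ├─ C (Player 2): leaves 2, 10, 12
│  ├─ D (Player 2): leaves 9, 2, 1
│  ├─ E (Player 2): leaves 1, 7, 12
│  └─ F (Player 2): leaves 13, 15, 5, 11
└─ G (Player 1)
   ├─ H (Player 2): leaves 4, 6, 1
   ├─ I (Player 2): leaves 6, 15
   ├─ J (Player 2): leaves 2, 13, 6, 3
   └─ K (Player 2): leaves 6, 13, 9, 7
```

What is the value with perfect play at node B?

C: min(2, 10, 12) = 2
D: min(9, 2, 1) = 1
E: min(1, 7, 12) = 1
F: min(13, 15, 5, 11) = 5
B: max(2, 1, 1, 5) = 5

5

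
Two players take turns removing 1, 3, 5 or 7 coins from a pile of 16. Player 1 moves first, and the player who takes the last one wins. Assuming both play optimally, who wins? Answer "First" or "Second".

Compute winning (W) and losing (L) positions by backward induction:
i:   0  1  2  3  4  5  6  7  8  9 10 11 12 13 14 15 16
     L  W  L  W  L  W  L  W  L  W  L  W  L  W  L  W  L
Position 16 is L, so the second player wins.

Second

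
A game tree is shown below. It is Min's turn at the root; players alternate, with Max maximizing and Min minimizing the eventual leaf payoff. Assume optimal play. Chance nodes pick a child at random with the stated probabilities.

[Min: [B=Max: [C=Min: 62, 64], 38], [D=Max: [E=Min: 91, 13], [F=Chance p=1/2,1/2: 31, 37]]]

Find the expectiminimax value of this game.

34

C (Min): min(62, 64) = 62
B (Max): max(62, 38) = 62
E (Min): min(91, 13) = 13
F (Chance): 1/2·31 + 1/2·37 = 34
D (Max): max(13, 34) = 34
Root (Min): min(62, 34) = 34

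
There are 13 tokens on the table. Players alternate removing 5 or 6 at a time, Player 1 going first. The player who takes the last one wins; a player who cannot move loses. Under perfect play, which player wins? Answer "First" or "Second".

W/L table (W = player to move can force a win):
i:   0  1  2  3  4  5  6  7  8  9 10 11 12 13
     L  L  L  L  L  W  W  W  W  W  W  L  L  L
Position 13 is L, so the second player wins.

Second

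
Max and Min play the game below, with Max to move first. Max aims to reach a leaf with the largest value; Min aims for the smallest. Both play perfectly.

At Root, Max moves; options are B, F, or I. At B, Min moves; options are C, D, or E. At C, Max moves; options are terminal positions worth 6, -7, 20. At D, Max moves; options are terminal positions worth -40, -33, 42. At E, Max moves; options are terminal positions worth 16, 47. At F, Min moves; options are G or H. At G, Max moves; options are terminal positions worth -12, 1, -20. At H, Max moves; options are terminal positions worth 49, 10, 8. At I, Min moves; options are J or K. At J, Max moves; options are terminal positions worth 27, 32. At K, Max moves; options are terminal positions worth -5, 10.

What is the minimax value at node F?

1

G: max(-12, 1, -20) = 1
H: max(49, 10, 8) = 49
F: min(1, 49) = 1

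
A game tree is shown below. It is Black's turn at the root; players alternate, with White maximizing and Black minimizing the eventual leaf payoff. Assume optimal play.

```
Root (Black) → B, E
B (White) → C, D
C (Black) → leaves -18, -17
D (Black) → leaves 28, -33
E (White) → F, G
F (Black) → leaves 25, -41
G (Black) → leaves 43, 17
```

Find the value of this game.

-18

C (Black): min(-18, -17) = -18
D (Black): min(28, -33) = -33
B (White): max(-18, -33) = -18
F (Black): min(25, -41) = -41
G (Black): min(43, 17) = 17
E (White): max(-41, 17) = 17
Root (Black): min(-18, 17) = -18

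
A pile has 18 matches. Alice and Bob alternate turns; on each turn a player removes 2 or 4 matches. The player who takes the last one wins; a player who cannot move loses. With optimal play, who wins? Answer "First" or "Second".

W/L table (W = player to move can force a win):
i:   0  1  2  3  4  5  6  7  8  9 10 11 12 13 14 15 16 17 18
     L  L  W  W  W  W  L  L  W  W  W  W  L  L  W  W  W  W  L
Position 18 is L, so the second player wins.

Second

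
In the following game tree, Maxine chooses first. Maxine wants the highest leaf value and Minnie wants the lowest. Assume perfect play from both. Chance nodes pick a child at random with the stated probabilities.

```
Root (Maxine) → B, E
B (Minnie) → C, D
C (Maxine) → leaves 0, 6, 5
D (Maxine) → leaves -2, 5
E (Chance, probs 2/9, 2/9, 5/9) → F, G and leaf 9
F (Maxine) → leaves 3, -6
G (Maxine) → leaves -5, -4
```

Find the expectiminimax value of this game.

C (Maxine): max(0, 6, 5) = 6
D (Maxine): max(-2, 5) = 5
B (Minnie): min(6, 5) = 5
F (Maxine): max(3, -6) = 3
G (Maxine): max(-5, -4) = -4
E (Chance): 2/9·3 + 2/9·-4 + 5/9·9 = 4.78
Root (Maxine): max(5, 4.78) = 5

5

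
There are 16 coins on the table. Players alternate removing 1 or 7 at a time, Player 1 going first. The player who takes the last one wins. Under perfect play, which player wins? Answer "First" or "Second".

Second

W/L table (W = player to move can force a win):
i:   0  1  2  3  4  5  6  7  8  9 10 11 12 13 14 15 16
     L  W  L  W  L  W  L  W  L  W  L  W  L  W  L  W  L
Position 16 is L, so the second player wins.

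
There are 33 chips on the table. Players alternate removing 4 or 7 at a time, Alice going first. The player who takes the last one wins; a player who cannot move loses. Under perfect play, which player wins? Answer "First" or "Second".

Positions where the player to move wins (W) vs loses (L):
i:   0  1  2  3  4  5  6  7  8  9 10 11 12 13 14 15 16 17 18 19 20 21 22 23 24 25 26 27 28 29 30 31 32 33
     L  L  L  L  W  W  W  W  W  W  W  L  L  L  L  W  W  W  W  W  W  W  L  L  L  L  W  W  W  W  W  W  W  L
Position 33 is L, so the second player wins.

Second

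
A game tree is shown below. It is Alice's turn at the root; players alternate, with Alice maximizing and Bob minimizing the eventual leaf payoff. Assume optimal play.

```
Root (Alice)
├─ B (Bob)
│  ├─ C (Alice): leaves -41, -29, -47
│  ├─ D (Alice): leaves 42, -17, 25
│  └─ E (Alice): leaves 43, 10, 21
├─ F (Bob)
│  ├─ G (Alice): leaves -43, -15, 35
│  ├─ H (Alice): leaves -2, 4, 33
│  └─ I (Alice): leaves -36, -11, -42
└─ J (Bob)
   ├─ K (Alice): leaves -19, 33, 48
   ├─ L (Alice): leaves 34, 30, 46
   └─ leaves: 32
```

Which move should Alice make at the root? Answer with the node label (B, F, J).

J

C (Alice): max(-41, -29, -47) = -29
D (Alice): max(42, -17, 25) = 42
E (Alice): max(43, 10, 21) = 43
B (Bob): min(-29, 42, 43) = -29
G (Alice): max(-43, -15, 35) = 35
H (Alice): max(-2, 4, 33) = 33
I (Alice): max(-36, -11, -42) = -11
F (Bob): min(35, 33, -11) = -11
K (Alice): max(-19, 33, 48) = 48
L (Alice): max(34, 30, 46) = 46
J (Bob): min(48, 46, 32) = 32
Root (Alice): max(-29, -11, 32) = 32
Alice picks the child with the highest value: J (value 32).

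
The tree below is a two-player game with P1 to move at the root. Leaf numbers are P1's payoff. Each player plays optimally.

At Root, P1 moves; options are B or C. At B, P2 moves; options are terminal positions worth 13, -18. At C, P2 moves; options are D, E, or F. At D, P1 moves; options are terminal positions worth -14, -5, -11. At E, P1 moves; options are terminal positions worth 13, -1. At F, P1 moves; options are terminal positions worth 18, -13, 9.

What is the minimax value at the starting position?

B (P2): min(13, -18) = -18
D (P1): max(-14, -5, -11) = -5
E (P1): max(13, -1) = 13
F (P1): max(18, -13, 9) = 18
C (P2): min(-5, 13, 18) = -5
Root (P1): max(-18, -5) = -5

-5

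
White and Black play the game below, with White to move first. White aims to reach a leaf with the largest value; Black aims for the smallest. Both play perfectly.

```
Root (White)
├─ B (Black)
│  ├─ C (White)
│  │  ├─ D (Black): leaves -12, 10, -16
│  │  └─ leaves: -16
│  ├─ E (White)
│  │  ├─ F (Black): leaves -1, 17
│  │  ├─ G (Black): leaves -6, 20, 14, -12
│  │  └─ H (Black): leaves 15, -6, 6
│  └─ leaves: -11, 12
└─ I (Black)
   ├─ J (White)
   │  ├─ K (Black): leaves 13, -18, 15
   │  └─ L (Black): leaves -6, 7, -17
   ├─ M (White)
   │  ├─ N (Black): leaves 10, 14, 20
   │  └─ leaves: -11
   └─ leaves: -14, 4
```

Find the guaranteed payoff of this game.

-16

D (Black): min(-12, 10, -16) = -16
C (White): max(-16, -16) = -16
F (Black): min(-1, 17) = -1
G (Black): min(-6, 20, 14, -12) = -12
H (Black): min(15, -6, 6) = -6
E (White): max(-1, -12, -6) = -1
B (Black): min(-16, -1, -11, 12) = -16
K (Black): min(13, -18, 15) = -18
L (Black): min(-6, 7, -17) = -17
J (White): max(-18, -17) = -17
N (Black): min(10, 14, 20) = 10
M (White): max(10, -11) = 10
I (Black): min(-17, 10, -14, 4) = -17
Root (White): max(-16, -17) = -16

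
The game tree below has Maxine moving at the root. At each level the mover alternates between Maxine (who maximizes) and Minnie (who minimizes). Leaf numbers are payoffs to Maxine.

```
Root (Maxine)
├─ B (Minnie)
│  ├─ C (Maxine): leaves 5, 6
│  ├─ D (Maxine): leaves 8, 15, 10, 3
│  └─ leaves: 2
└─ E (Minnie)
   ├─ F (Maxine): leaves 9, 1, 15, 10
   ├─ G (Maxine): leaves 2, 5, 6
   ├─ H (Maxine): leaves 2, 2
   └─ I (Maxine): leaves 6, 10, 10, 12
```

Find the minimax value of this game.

C (Maxine): max(5, 6) = 6
D (Maxine): max(8, 15, 10, 3) = 15
B (Minnie): min(6, 15, 2) = 2
F (Maxine): max(9, 1, 15, 10) = 15
G (Maxine): max(2, 5, 6) = 6
H (Maxine): max(2, 2) = 2
I (Maxine): max(6, 10, 10, 12) = 12
E (Minnie): min(15, 6, 2, 12) = 2
Root (Maxine): max(2, 2) = 2

2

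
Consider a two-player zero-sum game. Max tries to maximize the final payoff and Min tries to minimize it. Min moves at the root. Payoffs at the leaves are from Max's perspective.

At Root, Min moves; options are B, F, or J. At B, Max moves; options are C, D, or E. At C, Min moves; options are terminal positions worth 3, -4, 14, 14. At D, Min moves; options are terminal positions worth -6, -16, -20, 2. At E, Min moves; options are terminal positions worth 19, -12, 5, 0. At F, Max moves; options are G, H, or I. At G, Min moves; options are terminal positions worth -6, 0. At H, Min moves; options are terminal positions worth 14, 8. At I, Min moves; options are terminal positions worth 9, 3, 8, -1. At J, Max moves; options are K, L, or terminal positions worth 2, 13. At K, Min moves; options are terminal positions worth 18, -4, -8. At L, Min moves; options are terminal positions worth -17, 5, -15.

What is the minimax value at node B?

C: min(3, -4, 14, 14) = -4
D: min(-6, -16, -20, 2) = -20
E: min(19, -12, 5, 0) = -12
B: max(-4, -20, -12) = -4

-4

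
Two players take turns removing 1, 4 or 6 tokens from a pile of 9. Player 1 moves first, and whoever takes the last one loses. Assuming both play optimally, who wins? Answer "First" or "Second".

i:   0  1  2  3  4  5  6  7  8  9
     W  L  W  L  W  W  L  W  L  W
Position 9 is W, so the first player wins.

First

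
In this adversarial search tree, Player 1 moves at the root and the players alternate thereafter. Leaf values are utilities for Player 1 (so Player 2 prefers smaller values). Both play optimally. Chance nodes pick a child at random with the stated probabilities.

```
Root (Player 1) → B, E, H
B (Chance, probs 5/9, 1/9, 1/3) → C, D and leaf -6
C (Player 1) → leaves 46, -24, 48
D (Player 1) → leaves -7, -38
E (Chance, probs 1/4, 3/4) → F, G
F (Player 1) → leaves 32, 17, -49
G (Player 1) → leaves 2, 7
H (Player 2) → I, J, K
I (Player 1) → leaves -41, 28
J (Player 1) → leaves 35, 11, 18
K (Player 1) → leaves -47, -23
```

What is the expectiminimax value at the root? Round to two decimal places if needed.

23.89

C (Player 1): max(46, -24, 48) = 48
D (Player 1): max(-7, -38) = -7
B (Chance): 5/9·48 + 1/9·-7 + 1/3·-6 = 23.89
F (Player 1): max(32, 17, -49) = 32
G (Player 1): max(2, 7) = 7
E (Chance): 1/4·32 + 3/4·7 = 13.25
I (Player 1): max(-41, 28) = 28
J (Player 1): max(35, 11, 18) = 35
K (Player 1): max(-47, -23) = -23
H (Player 2): min(28, 35, -23) = -23
Root (Player 1): max(23.89, 13.25, -23) = 23.89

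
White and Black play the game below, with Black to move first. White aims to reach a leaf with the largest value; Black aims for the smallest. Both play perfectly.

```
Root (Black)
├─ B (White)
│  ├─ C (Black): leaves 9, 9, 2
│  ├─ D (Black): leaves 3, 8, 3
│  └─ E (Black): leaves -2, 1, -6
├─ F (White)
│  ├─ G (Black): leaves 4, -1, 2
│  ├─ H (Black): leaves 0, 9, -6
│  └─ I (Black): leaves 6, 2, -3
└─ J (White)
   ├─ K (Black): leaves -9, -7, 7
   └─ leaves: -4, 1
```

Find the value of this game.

-1

C (Black): min(9, 9, 2) = 2
D (Black): min(3, 8, 3) = 3
E (Black): min(-2, 1, -6) = -6
B (White): max(2, 3, -6) = 3
G (Black): min(4, -1, 2) = -1
H (Black): min(0, 9, -6) = -6
I (Black): min(6, 2, -3) = -3
F (White): max(-1, -6, -3) = -1
K (Black): min(-9, -7, 7) = -9
J (White): max(-9, -4, 1) = 1
Root (Black): min(3, -1, 1) = -1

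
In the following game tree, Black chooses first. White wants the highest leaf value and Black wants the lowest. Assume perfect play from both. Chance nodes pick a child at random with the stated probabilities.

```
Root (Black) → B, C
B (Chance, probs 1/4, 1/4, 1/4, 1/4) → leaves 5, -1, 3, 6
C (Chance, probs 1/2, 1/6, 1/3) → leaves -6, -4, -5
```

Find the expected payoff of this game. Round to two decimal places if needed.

B (Chance): 1/4·5 + 1/4·-1 + 1/4·3 + 1/4·6 = 3.25
C (Chance): 1/2·-6 + 1/6·-4 + 1/3·-5 = -5.33
Root (Black): min(3.25, -5.33) = -5.33

-5.33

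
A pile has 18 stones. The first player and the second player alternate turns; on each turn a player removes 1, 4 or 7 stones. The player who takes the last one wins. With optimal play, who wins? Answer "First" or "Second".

Compute winning (W) and losing (L) positions by backward induction:
i:   0  1  2  3  4  5  6  7  8  9 10 11 12 13 14 15 16 17 18
     L  W  L  W  W  L  W  W  L  W  L  W  W  L  W  W  L  W  L
Position 18 is L, so the second player wins.

Second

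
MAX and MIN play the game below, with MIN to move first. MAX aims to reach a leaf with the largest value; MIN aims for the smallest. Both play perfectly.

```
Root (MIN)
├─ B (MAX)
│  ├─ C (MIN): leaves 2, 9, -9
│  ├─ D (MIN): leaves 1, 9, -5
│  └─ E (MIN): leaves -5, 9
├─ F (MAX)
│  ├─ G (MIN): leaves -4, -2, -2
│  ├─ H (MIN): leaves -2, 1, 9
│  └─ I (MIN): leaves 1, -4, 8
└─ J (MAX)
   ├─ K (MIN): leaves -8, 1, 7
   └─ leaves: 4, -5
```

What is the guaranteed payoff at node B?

C: min(2, 9, -9) = -9
D: min(1, 9, -5) = -5
E: min(-5, 9) = -5
B: max(-9, -5, -5) = -5

-5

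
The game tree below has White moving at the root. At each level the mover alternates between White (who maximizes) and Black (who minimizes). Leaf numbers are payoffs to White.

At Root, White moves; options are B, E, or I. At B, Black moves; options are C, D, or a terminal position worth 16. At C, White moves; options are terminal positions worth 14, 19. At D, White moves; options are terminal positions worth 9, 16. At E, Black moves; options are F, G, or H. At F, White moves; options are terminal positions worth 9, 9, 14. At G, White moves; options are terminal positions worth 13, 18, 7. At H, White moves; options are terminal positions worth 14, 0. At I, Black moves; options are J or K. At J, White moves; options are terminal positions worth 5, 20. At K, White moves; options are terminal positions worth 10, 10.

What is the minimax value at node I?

10

J: max(5, 20) = 20
K: max(10, 10) = 10
I: min(20, 10) = 10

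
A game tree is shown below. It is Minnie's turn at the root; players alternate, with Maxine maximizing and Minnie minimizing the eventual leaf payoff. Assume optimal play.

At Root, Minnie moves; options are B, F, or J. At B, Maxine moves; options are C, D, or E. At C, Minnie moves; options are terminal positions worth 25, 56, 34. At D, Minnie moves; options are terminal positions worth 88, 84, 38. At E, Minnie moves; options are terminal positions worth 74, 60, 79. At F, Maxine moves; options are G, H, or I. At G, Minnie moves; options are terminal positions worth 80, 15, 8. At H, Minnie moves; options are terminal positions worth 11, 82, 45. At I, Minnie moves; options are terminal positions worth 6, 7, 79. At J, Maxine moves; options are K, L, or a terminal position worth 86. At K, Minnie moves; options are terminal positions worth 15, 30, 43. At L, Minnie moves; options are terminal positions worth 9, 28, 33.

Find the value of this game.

11

C (Minnie): min(25, 56, 34) = 25
D (Minnie): min(88, 84, 38) = 38
E (Minnie): min(74, 60, 79) = 60
B (Maxine): max(25, 38, 60) = 60
G (Minnie): min(80, 15, 8) = 8
H (Minnie): min(11, 82, 45) = 11
I (Minnie): min(6, 7, 79) = 6
F (Maxine): max(8, 11, 6) = 11
K (Minnie): min(15, 30, 43) = 15
L (Minnie): min(9, 28, 33) = 9
J (Maxine): max(15, 9, 86) = 86
Root (Minnie): min(60, 11, 86) = 11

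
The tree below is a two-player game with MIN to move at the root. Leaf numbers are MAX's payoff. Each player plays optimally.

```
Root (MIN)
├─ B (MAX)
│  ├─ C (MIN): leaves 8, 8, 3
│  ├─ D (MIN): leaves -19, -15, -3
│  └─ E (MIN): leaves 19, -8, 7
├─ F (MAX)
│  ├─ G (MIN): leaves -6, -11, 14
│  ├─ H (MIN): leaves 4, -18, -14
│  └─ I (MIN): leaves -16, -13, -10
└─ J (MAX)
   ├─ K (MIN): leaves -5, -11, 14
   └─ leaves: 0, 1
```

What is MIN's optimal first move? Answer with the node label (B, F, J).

F

C (MIN): min(8, 8, 3) = 3
D (MIN): min(-19, -15, -3) = -19
E (MIN): min(19, -8, 7) = -8
B (MAX): max(3, -19, -8) = 3
G (MIN): min(-6, -11, 14) = -11
H (MIN): min(4, -18, -14) = -18
I (MIN): min(-16, -13, -10) = -16
F (MAX): max(-11, -18, -16) = -11
K (MIN): min(-5, -11, 14) = -11
J (MAX): max(-11, 0, 1) = 1
Root (MIN): min(3, -11, 1) = -11
MIN picks the child with the lowest value: F (value -11).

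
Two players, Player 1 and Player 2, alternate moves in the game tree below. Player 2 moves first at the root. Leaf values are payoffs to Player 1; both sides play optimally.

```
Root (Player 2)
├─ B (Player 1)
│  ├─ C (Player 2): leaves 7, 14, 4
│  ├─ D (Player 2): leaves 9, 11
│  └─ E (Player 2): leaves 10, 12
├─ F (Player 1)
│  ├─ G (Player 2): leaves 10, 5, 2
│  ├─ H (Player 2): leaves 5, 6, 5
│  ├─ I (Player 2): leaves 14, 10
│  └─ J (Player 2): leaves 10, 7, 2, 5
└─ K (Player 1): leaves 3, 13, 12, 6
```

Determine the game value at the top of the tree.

10

C (Player 2): min(7, 14, 4) = 4
D (Player 2): min(9, 11) = 9
E (Player 2): min(10, 12) = 10
B (Player 1): max(4, 9, 10) = 10
G (Player 2): min(10, 5, 2) = 2
H (Player 2): min(5, 6, 5) = 5
I (Player 2): min(14, 10) = 10
J (Player 2): min(10, 7, 2, 5) = 2
F (Player 1): max(2, 5, 10, 2) = 10
K (Player 1): max(3, 13, 12, 6) = 13
Root (Player 2): min(10, 10, 13) = 10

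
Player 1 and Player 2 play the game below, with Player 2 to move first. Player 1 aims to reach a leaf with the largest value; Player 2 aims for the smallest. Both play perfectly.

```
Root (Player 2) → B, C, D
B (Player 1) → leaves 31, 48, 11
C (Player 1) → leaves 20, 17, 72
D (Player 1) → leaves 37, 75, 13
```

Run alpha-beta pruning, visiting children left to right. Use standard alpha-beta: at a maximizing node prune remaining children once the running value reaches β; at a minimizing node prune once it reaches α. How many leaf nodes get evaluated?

8

B [α=-∞,β=+∞]: v=48
C [α=-∞,β=48]: v=72
D [α=-∞,β=48]: v=75 after child 2 ≥ β → β-cutoff, skip 1
Root [α=-∞,β=+∞]: v=48
Leaves evaluated: 8 of 9.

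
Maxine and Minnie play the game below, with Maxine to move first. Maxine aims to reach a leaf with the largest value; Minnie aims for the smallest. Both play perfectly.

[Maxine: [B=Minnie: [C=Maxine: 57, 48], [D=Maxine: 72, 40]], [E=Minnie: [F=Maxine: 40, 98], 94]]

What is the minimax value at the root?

94

C (Maxine): max(57, 48) = 57
D (Maxine): max(72, 40) = 72
B (Minnie): min(57, 72) = 57
F (Maxine): max(40, 98) = 98
E (Minnie): min(98, 94) = 94
Root (Maxine): max(57, 94) = 94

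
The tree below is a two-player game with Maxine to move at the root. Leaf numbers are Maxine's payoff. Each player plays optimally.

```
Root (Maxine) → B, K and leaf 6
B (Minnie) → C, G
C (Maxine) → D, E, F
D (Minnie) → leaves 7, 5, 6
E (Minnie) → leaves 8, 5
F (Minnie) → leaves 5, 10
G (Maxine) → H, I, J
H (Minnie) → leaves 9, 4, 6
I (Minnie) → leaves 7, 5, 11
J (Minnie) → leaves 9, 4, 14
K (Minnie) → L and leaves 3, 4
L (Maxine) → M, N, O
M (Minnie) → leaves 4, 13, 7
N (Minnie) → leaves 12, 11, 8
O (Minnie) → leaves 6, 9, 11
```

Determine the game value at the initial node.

D (Minnie): min(7, 5, 6) = 5
E (Minnie): min(8, 5) = 5
F (Minnie): min(5, 10) = 5
C (Maxine): max(5, 5, 5) = 5
H (Minnie): min(9, 4, 6) = 4
I (Minnie): min(7, 5, 11) = 5
J (Minnie): min(9, 4, 14) = 4
G (Maxine): max(4, 5, 4) = 5
B (Minnie): min(5, 5) = 5
M (Minnie): min(4, 13, 7) = 4
N (Minnie): min(12, 11, 8) = 8
O (Minnie): min(6, 9, 11) = 6
L (Maxine): max(4, 8, 6) = 8
K (Minnie): min(8, 3, 4) = 3
Root (Maxine): max(5, 3, 6) = 6

6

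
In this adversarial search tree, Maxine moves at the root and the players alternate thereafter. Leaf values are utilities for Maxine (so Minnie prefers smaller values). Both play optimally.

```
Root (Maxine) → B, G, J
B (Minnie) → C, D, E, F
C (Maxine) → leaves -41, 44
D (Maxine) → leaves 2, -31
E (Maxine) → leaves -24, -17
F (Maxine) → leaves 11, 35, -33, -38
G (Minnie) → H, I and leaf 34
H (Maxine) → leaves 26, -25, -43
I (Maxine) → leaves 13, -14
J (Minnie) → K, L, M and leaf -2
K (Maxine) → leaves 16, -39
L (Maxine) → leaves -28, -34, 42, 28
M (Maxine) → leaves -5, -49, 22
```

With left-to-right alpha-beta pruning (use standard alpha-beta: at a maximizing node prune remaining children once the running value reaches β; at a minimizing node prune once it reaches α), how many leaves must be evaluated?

C [α=-∞,β=+∞]: v=44
D [α=-∞,β=44]: v=2
E [α=-∞,β=2]: v=-17
F [α=-∞,β=-17]: v=11 after child 1 ≥ β → β-cutoff, skip 3
B [α=-∞,β=+∞]: v=-17
H [α=-17,β=+∞]: v=26
I [α=-17,β=26]: v=13
G [α=-17,β=+∞]: v=13
K [α=13,β=+∞]: v=16
L [α=13,β=16]: v=42 after child 3 ≥ β → β-cutoff, skip 1
M [α=13,β=16]: v=22
J [α=13,β=+∞]: v=-2
Root [α=-∞,β=+∞]: v=13
Leaves evaluated: 22 of 26.

22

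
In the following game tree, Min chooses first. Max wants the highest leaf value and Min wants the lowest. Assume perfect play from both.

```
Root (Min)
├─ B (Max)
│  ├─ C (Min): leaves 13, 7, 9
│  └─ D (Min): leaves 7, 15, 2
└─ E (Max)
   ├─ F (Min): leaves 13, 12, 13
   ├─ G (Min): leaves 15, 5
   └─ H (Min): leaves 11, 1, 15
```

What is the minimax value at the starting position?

C (Min): min(13, 7, 9) = 7
D (Min): min(7, 15, 2) = 2
B (Max): max(7, 2) = 7
F (Min): min(13, 12, 13) = 12
G (Min): min(15, 5) = 5
H (Min): min(11, 1, 15) = 1
E (Max): max(12, 5, 1) = 12
Root (Min): min(7, 12) = 7

7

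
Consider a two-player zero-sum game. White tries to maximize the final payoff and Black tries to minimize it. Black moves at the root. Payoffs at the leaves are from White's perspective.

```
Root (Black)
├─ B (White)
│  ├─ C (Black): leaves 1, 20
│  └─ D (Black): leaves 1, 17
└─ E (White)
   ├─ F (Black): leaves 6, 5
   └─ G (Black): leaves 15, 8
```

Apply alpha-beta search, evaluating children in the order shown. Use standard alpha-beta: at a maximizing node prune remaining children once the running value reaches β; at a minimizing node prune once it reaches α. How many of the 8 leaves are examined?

C [α=-∞,β=+∞]: v=1
D [α=1,β=+∞]: v=1 after child 1 ≤ α → α-cutoff, skip 1
B [α=-∞,β=+∞]: v=1
F [α=-∞,β=1]: v=5
E [α=-∞,β=1]: v=5 after child 1 ≥ β → β-cutoff, skip 1
Root [α=-∞,β=+∞]: v=1
Leaves evaluated: 5 of 8.

5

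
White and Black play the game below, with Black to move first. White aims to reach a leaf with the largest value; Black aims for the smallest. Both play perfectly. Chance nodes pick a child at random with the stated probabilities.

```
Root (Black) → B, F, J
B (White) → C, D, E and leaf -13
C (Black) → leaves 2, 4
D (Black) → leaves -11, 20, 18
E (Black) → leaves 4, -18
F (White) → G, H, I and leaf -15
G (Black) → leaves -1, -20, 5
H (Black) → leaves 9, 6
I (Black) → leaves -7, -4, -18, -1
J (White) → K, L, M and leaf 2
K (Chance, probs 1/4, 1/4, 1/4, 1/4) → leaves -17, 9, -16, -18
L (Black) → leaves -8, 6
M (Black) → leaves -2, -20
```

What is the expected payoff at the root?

2

C (Black): min(2, 4) = 2
D (Black): min(-11, 20, 18) = -11
E (Black): min(4, -18) = -18
B (White): max(2, -11, -18, -13) = 2
G (Black): min(-1, -20, 5) = -20
H (Black): min(9, 6) = 6
I (Black): min(-7, -4, -18, -1) = -18
F (White): max(-20, 6, -18, -15) = 6
K (Chance): 1/4·-17 + 1/4·9 + 1/4·-16 + 1/4·-18 = -10.5
L (Black): min(-8, 6) = -8
M (Black): min(-2, -20) = -20
J (White): max(-10.5, -8, -20, 2) = 2
Root (Black): min(2, 6, 2) = 2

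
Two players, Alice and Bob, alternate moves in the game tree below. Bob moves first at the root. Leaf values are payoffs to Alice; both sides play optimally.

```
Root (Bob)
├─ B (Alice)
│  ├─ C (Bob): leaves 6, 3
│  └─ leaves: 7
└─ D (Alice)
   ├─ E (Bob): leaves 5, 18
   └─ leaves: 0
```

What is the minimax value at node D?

E: min(5, 18) = 5
D: max(5, 0) = 5

5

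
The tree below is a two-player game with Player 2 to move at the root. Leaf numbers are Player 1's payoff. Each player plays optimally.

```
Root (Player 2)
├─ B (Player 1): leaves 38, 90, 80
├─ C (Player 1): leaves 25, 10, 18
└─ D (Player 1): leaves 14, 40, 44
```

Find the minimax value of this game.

25

B (Player 1): max(38, 90, 80) = 90
C (Player 1): max(25, 10, 18) = 25
D (Player 1): max(14, 40, 44) = 44
Root (Player 2): min(90, 25, 44) = 25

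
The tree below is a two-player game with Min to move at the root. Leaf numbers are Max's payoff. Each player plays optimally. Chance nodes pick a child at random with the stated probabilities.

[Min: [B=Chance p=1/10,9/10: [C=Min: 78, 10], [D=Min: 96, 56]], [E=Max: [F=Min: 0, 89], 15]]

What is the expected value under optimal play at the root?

15

C (Min): min(78, 10) = 10
D (Min): min(96, 56) = 56
B (Chance): 1/10·10 + 9/10·56 = 51.4
F (Min): min(0, 89) = 0
E (Max): max(0, 15) = 15
Root (Min): min(51.4, 15) = 15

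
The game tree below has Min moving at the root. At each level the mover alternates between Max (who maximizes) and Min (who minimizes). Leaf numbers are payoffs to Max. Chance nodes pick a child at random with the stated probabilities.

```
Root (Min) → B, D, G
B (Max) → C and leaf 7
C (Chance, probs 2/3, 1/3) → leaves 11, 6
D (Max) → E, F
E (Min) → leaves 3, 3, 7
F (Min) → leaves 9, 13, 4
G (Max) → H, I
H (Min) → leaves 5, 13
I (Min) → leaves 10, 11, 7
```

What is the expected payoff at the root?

C (Chance): 2/3·11 + 1/3·6 = 9.33
B (Max): max(9.33, 7) = 9.33
E (Min): min(3, 3, 7) = 3
F (Min): min(9, 13, 4) = 4
D (Max): max(3, 4) = 4
H (Min): min(5, 13) = 5
I (Min): min(10, 11, 7) = 7
G (Max): max(5, 7) = 7
Root (Min): min(9.33, 4, 7) = 4

4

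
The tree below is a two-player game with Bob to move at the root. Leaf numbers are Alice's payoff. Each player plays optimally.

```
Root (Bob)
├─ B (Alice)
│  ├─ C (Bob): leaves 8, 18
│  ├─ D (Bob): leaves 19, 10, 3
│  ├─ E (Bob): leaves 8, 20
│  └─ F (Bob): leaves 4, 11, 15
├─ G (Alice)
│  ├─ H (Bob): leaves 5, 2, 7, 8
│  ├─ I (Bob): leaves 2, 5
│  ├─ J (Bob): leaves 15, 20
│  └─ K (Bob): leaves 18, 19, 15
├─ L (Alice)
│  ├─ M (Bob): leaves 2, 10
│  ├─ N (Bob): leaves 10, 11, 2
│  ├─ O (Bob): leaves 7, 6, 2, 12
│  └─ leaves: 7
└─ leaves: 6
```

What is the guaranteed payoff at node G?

15

H: min(5, 2, 7, 8) = 2
I: min(2, 5) = 2
J: min(15, 20) = 15
K: min(18, 19, 15) = 15
G: max(2, 2, 15, 15) = 15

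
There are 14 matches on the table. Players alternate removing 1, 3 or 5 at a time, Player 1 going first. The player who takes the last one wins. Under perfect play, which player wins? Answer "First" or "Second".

Second

Mark each pile size as W (mover wins) or L (mover loses):
i:   0  1  2  3  4  5  6  7  8  9 10 11 12 13 14
     L  W  L  W  L  W  L  W  L  W  L  W  L  W  L
Position 14 is L, so the second player wins.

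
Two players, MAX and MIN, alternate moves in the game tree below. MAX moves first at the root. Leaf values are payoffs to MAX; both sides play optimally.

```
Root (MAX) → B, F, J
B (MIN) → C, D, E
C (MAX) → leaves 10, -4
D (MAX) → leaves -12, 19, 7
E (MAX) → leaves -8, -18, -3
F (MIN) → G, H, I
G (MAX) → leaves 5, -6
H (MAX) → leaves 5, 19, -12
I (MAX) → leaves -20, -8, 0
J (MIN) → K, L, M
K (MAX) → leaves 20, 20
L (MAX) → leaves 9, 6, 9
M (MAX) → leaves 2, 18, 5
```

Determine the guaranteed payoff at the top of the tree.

C (MAX): max(10, -4) = 10
D (MAX): max(-12, 19, 7) = 19
E (MAX): max(-8, -18, -3) = -3
B (MIN): min(10, 19, -3) = -3
G (MAX): max(5, -6) = 5
H (MAX): max(5, 19, -12) = 19
I (MAX): max(-20, -8, 0) = 0
F (MIN): min(5, 19, 0) = 0
K (MAX): max(20, 20) = 20
L (MAX): max(9, 6, 9) = 9
M (MAX): max(2, 18, 5) = 18
J (MIN): min(20, 9, 18) = 9
Root (MAX): max(-3, 0, 9) = 9

9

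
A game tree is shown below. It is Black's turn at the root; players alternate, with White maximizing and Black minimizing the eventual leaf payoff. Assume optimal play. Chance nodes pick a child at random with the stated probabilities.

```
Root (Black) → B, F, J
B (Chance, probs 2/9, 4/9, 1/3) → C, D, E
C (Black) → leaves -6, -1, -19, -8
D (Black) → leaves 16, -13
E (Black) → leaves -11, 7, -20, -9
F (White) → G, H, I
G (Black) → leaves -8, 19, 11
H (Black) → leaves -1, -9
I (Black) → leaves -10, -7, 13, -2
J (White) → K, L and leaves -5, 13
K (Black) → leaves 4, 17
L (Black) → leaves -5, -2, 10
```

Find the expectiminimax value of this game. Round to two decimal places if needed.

-16.67

C (Black): min(-6, -1, -19, -8) = -19
D (Black): min(16, -13) = -13
E (Black): min(-11, 7, -20, -9) = -20
B (Chance): 2/9·-19 + 4/9·-13 + 1/3·-20 = -16.67
G (Black): min(-8, 19, 11) = -8
H (Black): min(-1, -9) = -9
I (Black): min(-10, -7, 13, -2) = -10
F (White): max(-8, -9, -10) = -8
K (Black): min(4, 17) = 4
L (Black): min(-5, -2, 10) = -5
J (White): max(4, -5, -5, 13) = 13
Root (Black): min(-16.67, -8, 13) = -16.67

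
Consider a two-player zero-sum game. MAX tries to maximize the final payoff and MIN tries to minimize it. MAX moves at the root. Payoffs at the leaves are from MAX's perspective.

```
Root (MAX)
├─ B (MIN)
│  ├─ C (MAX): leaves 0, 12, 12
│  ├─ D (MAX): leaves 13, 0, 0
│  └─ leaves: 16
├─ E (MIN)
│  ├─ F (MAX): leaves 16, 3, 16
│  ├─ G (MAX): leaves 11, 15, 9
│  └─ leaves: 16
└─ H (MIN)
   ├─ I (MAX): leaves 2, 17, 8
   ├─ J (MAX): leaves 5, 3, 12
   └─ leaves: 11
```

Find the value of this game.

15

C (MAX): max(0, 12, 12) = 12
D (MAX): max(13, 0, 0) = 13
B (MIN): min(12, 13, 16) = 12
F (MAX): max(16, 3, 16) = 16
G (MAX): max(11, 15, 9) = 15
E (MIN): min(16, 15, 16) = 15
I (MAX): max(2, 17, 8) = 17
J (MAX): max(5, 3, 12) = 12
H (MIN): min(17, 12, 11) = 11
Root (MAX): max(12, 15, 11) = 15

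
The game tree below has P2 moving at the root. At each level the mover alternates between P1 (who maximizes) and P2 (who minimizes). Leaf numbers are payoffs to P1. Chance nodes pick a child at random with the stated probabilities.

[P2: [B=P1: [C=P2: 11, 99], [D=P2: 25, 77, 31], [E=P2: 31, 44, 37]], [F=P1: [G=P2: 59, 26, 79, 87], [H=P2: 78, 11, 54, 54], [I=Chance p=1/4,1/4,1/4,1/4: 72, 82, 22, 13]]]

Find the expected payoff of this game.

C (P2): min(11, 99) = 11
D (P2): min(25, 77, 31) = 25
E (P2): min(31, 44, 37) = 31
B (P1): max(11, 25, 31) = 31
G (P2): min(59, 26, 79, 87) = 26
H (P2): min(78, 11, 54, 54) = 11
I (Chance): 1/4·72 + 1/4·82 + 1/4·22 + 1/4·13 = 47.25
F (P1): max(26, 11, 47.25) = 47.25
Root (P2): min(31, 47.25) = 31

31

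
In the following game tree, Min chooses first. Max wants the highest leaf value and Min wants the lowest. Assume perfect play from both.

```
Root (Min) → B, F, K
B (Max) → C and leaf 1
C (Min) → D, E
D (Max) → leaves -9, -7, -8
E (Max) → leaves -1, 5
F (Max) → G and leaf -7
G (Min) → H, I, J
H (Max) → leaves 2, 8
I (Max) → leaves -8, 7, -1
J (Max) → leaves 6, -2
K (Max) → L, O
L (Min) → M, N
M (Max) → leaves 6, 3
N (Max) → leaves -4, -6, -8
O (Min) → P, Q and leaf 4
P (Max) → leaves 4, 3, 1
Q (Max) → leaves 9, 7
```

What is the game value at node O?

P: max(4, 3, 1) = 4
Q: max(9, 7) = 9
O: min(4, 9, 4) = 4

4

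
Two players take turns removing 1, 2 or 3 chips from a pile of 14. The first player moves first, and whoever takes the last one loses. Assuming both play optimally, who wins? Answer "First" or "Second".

Positions where the player to move wins (W) vs loses (L):
i:   0  1  2  3  4  5  6  7  8  9 10 11 12 13 14
     W  L  W  W  W  L  W  W  W  L  W  W  W  L  W
Position 14 is W, so the first player wins.

First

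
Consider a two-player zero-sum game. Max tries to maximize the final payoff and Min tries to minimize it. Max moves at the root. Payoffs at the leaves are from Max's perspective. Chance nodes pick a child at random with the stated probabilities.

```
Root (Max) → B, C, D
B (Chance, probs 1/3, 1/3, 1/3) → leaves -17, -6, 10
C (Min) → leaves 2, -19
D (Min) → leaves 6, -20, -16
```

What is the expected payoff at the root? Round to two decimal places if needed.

-4.33

B (Chance): 1/3·-17 + 1/3·-6 + 1/3·10 = -4.33
C (Min): min(2, -19) = -19
D (Min): min(6, -20, -16) = -20
Root (Max): max(-4.33, -19, -20) = -4.33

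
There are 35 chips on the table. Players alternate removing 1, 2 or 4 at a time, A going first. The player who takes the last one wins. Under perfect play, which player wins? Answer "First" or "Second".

First

Compute winning (W) and losing (L) positions by backward induction:
i:   0  1  2  3  4  5  6  7  8  9 10 11 12 13 14 15 16 17 18 19 20 21 22 23 24 25 26 27 28 29 30 31 32 33 34 35
     L  W  W  L  W  W  L  W  W  L  W  W  L  W  W  L  W  W  L  W  W  L  W  W  L  W  W  L  W  W  L  W  W  L  W  W
Position 35 is W, so the first player wins.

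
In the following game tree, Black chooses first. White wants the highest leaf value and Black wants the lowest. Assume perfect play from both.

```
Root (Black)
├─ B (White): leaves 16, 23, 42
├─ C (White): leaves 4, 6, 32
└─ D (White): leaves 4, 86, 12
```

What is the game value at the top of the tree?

32

B (White): max(16, 23, 42) = 42
C (White): max(4, 6, 32) = 32
D (White): max(4, 86, 12) = 86
Root (Black): min(42, 32, 86) = 32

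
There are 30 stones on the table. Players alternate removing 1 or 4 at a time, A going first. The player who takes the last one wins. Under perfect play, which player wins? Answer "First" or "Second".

Second

Positions where the player to move wins (W) vs loses (L):
i:   0  1  2  3  4  5  6  7  8  9 10 11 12 13 14 15 16 17 18 19 20 21 22 23 24 25 26 27 28 29 30
     L  W  L  W  W  L  W  L  W  W  L  W  L  W  W  L  W  L  W  W  L  W  L  W  W  L  W  L  W  W  L
Position 30 is L, so the second player wins.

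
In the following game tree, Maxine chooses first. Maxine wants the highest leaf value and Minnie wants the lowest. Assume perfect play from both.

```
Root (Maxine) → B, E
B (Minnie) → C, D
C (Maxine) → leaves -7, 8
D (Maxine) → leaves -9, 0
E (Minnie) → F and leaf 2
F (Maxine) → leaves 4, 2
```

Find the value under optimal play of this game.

C (Maxine): max(-7, 8) = 8
D (Maxine): max(-9, 0) = 0
B (Minnie): min(8, 0) = 0
F (Maxine): max(4, 2) = 4
E (Minnie): min(4, 2) = 2
Root (Maxine): max(0, 2) = 2

2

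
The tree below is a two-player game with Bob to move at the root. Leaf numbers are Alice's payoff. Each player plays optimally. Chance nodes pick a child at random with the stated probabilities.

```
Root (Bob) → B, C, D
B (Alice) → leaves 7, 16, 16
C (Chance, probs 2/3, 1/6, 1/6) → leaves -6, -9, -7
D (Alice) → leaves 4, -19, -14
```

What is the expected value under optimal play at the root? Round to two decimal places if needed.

B (Alice): max(7, 16, 16) = 16
C (Chance): 2/3·-6 + 1/6·-9 + 1/6·-7 = -6.67
D (Alice): max(4, -19, -14) = 4
Root (Bob): min(16, -6.67, 4) = -6.67

-6.67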